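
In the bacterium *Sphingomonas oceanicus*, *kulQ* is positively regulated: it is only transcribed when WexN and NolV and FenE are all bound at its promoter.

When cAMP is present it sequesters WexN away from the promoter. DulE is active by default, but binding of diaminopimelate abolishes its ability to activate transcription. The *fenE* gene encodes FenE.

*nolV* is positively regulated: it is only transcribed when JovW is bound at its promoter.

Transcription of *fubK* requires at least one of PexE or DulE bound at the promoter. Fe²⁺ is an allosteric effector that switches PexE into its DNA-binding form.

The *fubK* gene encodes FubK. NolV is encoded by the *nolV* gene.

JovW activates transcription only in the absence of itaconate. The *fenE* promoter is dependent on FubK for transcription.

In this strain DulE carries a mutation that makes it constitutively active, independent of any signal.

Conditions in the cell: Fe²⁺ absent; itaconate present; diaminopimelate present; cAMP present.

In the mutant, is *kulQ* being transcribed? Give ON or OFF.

OFF

cAMP is present, so WexN is inactive.
Itaconate is present, so JovW is inactive.
Required activator JovW is absent, so *nolV* is not transcribed.
So NolV is not produced.
Fe²⁺ is absent, so PexE is inactive.
DulE is constitutively active in this strain.
Activator DulE is present, so *fubK* is transcribed.
So FubK is produced and active.
No repressor is bound and FubK is active, so *fenE* is transcribed.
So FenE is produced and active.
Required activator WexN is absent, so *kulQ* is not transcribed.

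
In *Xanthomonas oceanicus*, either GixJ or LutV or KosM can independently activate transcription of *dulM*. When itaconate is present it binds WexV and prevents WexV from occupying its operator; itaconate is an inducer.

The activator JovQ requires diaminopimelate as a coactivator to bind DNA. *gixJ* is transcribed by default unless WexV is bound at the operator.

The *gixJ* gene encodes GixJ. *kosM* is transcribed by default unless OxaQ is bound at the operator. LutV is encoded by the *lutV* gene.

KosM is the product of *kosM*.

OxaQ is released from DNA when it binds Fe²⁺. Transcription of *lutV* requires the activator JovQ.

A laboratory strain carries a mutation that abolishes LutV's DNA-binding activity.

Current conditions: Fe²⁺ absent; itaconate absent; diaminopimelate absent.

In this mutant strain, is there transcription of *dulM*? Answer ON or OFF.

Itaconate is absent, so WexV is active.
With repressor WexV bound, *gixJ* is not transcribed.
So GixJ is not produced.
LutV is non-functional in this strain, so it has no effect.
Fe²⁺ is absent, so OxaQ is active.
With repressor OxaQ bound, *kosM* is not transcribed.
So KosM is not produced.
No activator is available at the *dulM* promoter, so *dulM* is not transcribed.

OFF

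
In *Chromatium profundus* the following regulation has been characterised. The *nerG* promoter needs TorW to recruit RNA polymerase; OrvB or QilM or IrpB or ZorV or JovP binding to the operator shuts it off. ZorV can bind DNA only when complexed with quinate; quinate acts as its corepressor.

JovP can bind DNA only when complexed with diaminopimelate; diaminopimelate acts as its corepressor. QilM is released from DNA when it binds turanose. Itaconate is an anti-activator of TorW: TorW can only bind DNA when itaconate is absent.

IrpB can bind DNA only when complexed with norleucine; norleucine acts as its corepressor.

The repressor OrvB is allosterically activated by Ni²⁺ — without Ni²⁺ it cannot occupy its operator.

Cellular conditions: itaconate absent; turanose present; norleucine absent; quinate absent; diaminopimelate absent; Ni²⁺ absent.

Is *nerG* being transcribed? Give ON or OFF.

Itaconate is absent, so TorW is active.
Ni²⁺ is absent, so OrvB is inactive.
Turanose is present, so QilM is inactive.
Norleucine is absent, so IrpB is inactive.
Quinate is absent, so ZorV is inactive.
Diaminopimelate is absent, so JovP is inactive.
No repressor is bound and TorW is active, so *nerG* is transcribed.

ON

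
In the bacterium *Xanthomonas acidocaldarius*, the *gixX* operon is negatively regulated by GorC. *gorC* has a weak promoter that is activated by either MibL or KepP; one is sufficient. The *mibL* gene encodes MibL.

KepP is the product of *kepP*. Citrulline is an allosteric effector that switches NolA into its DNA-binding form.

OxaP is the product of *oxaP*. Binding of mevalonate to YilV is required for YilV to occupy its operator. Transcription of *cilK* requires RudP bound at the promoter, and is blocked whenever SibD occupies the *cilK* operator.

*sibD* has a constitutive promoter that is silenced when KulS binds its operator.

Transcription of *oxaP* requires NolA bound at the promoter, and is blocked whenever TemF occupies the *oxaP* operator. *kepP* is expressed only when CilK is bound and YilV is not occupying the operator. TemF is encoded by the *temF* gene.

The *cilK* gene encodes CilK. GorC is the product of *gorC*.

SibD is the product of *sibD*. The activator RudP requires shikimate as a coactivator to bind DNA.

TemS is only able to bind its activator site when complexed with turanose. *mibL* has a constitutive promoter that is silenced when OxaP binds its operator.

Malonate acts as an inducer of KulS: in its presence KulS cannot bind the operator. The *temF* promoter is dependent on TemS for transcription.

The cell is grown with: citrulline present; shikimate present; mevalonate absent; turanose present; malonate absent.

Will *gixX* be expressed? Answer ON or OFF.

OFF

Turanose is present, so TemS is active.
No repressor is bound and TemS is active, so *temF* is transcribed.
So TemF is produced and active.
Citrulline is present, so NolA is active.
With repressor TemF bound, *oxaP* is not transcribed.
So OxaP is not produced.
With no repressor bound, *mibL* is transcribed.
So MibL is produced and active.
Mevalonate is absent, so YilV is inactive.
Shikimate is present, so RudP is active.
Malonate is absent, so KulS is active.
With repressor KulS bound, *sibD* is not transcribed.
So SibD is not produced.
No repressor is bound and RudP is active, so *cilK* is transcribed.
So CilK is produced and active.
No repressor is bound and CilK is active, so *kepP* is transcribed.
So KepP is produced and active.
Activator MibL is present, so *gorC* is transcribed.
So GorC is produced and active.
With repressor GorC bound, *gixX* is not transcribed.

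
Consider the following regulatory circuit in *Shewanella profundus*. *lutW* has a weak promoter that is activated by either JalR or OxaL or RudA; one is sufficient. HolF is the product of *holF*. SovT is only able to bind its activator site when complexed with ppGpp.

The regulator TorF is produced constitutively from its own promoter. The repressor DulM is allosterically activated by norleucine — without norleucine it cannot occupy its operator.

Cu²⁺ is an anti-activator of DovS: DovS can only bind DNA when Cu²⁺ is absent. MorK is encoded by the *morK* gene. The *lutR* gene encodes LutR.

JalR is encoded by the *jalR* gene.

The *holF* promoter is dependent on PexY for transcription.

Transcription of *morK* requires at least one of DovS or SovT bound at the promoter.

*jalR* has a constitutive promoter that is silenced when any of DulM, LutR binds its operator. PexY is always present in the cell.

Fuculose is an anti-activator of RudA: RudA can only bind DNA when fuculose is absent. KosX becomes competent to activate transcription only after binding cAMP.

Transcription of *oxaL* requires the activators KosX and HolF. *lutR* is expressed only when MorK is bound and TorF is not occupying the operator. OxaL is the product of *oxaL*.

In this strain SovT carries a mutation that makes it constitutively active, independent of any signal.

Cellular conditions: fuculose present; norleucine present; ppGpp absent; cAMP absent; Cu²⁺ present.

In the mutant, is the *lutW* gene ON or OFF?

OFF

Norleucine is present, so DulM is active.
TorF is produced constitutively and is active.
Cu²⁺ is present, so DovS is inactive.
SovT is constitutively active in this strain.
Activator SovT is present, so *morK* is transcribed.
So MorK is produced and active.
With repressor TorF bound, *lutR* is not transcribed.
So LutR is not produced.
With repressor DulM bound, *jalR* is not transcribed.
So JalR is not produced.
cAMP is absent, so KosX is inactive.
PexY is produced constitutively and is active.
No repressor is bound and PexY is active, so *holF* is transcribed.
So HolF is produced and active.
Required activator KosX is absent, so *oxaL* is not transcribed.
So OxaL is not produced.
Fuculose is present, so RudA is inactive.
No activator is available at the *lutW* promoter, so *lutW* is not transcribed.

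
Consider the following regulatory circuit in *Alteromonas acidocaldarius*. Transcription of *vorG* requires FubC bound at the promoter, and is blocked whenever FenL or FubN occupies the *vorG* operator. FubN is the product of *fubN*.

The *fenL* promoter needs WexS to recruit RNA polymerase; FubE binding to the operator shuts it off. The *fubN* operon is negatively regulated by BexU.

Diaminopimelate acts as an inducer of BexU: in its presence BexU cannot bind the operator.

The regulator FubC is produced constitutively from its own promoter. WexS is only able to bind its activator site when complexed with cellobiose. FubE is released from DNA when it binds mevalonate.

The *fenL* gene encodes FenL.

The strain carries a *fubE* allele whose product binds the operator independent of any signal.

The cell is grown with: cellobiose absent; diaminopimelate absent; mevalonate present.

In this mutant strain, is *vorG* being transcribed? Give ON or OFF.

Cellobiose is absent, so WexS is inactive.
FubE is constitutively active in this strain.
With repressor FubE bound, *fenL* is not transcribed.
So FenL is not produced.
Diaminopimelate is absent, so BexU is active.
With repressor BexU bound, *fubN* is not transcribed.
So FubN is not produced.
FubC is produced constitutively and is active.
No repressor is bound and FubC is active, so *vorG* is transcribed.

ON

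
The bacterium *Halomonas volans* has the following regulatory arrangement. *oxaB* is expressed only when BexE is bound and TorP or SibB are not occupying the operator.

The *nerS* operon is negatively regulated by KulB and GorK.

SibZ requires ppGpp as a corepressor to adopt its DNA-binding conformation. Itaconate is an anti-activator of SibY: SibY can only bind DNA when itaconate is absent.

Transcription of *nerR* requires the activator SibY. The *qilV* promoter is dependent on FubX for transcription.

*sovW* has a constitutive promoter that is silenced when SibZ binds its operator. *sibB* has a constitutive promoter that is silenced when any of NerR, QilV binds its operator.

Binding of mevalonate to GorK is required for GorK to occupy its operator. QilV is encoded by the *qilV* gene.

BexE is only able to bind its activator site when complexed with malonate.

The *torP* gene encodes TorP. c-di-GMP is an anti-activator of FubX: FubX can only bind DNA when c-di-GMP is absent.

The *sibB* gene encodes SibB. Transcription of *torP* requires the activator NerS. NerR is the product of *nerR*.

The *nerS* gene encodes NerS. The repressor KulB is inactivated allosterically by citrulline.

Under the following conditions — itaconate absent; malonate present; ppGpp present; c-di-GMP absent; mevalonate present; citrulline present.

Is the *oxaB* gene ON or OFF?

Citrulline is present, so KulB is inactive.
Mevalonate is present, so GorK is active.
With repressor GorK bound, *nerS* is not transcribed.
So NerS is not produced.
Required activator NerS is absent, so *torP* is not transcribed.
So TorP is not produced.
Malonate is present, so BexE is active.
Itaconate is absent, so SibY is active.
No repressor is bound and SibY is active, so *nerR* is transcribed.
So NerR is produced and active.
c-di-GMP is absent, so FubX is active.
No repressor is bound and FubX is active, so *qilV* is transcribed.
So QilV is produced and active.
With repressor NerR bound, *sibB* is not transcribed.
So SibB is not produced.
No repressor is bound and BexE is active, so *oxaB* is transcribed.

ON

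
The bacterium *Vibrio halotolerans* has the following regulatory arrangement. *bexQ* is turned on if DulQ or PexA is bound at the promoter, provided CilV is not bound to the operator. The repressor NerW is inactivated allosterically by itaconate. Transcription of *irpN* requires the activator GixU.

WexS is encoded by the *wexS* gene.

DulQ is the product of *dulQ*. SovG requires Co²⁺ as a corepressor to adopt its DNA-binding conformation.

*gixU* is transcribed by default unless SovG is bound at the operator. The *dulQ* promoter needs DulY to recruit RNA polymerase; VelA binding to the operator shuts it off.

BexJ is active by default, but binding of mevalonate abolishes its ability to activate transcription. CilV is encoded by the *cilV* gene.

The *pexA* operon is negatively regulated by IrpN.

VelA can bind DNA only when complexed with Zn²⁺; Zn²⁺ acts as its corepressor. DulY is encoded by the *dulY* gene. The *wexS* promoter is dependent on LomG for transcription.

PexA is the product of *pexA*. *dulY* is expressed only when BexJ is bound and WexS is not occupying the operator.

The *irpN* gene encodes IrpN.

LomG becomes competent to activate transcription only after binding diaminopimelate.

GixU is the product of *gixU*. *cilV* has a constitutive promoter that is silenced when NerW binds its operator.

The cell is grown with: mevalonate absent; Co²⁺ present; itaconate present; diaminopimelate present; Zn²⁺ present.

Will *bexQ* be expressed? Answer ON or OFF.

Diaminopimelate is present, so LomG is active.
No repressor is bound and LomG is active, so *wexS* is transcribed.
So WexS is produced and active.
Mevalonate is absent, so BexJ is active.
With repressor WexS bound, *dulY* is not transcribed.
So DulY is not produced.
Zn²⁺ is present, so VelA is active.
With repressor VelA bound, *dulQ* is not transcribed.
So DulQ is not produced.
Co²⁺ is present, so SovG is active.
With repressor SovG bound, *gixU* is not transcribed.
So GixU is not produced.
Required activator GixU is absent, so *irpN* is not transcribed.
So IrpN is not produced.
With no repressor bound, *pexA* is transcribed.
So PexA is produced and active.
Itaconate is present, so NerW is inactive.
With no repressor bound, *cilV* is transcribed.
So CilV is produced and active.
With repressor CilV bound, *bexQ* is not transcribed.

OFF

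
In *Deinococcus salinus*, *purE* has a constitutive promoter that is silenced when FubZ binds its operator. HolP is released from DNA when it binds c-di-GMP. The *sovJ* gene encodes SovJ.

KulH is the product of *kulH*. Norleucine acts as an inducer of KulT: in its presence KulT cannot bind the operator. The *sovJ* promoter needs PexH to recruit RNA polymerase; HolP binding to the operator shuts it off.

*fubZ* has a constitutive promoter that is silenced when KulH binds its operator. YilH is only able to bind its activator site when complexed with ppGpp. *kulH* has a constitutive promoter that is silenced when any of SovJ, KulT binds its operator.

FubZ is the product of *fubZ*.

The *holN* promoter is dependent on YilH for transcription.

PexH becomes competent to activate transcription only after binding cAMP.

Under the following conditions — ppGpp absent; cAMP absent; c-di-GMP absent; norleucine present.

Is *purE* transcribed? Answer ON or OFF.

c-di-GMP is absent, so HolP is active.
cAMP is absent, so PexH is inactive.
With repressor HolP bound, *sovJ* is not transcribed.
So SovJ is not produced.
Norleucine is present, so KulT is inactive.
With no repressor bound, *kulH* is transcribed.
So KulH is produced and active.
With repressor KulH bound, *fubZ* is not transcribed.
So FubZ is not produced.
With no repressor bound, *purE* is transcribed.

ON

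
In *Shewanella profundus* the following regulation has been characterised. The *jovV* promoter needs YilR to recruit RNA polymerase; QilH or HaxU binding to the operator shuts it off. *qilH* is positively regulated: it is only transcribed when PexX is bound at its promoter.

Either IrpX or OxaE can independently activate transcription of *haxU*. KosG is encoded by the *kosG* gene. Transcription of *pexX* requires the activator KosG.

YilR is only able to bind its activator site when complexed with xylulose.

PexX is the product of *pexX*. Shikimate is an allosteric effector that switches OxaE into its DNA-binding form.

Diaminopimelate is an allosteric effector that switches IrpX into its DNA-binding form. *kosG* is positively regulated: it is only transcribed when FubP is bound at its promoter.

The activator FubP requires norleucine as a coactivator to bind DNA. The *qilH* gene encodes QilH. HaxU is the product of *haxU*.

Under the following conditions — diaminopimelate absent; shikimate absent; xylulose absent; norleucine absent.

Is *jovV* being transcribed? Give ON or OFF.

OFF

Norleucine is absent, so FubP is inactive.
Required activator FubP is absent, so *kosG* is not transcribed.
So KosG is not produced.
Required activator KosG is absent, so *pexX* is not transcribed.
So PexX is not produced.
Required activator PexX is absent, so *qilH* is not transcribed.
So QilH is not produced.
Diaminopimelate is absent, so IrpX is inactive.
Shikimate is absent, so OxaE is inactive.
No activator is available at the *haxU* promoter, so *haxU* is not transcribed.
So HaxU is not produced.
Xylulose is absent, so YilR is inactive.
Required activator YilR is absent, so *jovV* is not transcribed.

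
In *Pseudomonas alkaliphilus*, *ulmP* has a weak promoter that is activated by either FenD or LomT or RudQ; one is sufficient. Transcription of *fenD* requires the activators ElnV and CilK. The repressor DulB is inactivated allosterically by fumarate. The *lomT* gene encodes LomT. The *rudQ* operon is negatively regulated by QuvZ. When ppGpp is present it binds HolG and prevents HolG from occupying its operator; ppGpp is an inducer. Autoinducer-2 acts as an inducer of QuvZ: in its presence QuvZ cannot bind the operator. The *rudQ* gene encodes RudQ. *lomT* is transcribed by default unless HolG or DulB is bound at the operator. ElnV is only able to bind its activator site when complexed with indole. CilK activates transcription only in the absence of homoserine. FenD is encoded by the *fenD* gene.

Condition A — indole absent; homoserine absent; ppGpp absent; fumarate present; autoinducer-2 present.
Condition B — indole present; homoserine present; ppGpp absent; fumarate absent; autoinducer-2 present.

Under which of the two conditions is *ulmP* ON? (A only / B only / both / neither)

Condition A:
Indole is absent, so ElnV is inactive.
Homoserine is absent, so CilK is active.
Required activator ElnV is absent, so *fenD* is not transcribed.
So FenD is not produced.
ppGpp is absent, so HolG is active.
Fumarate is present, so DulB is inactive.
With repressor HolG bound, *lomT* is not transcribed.
So LomT is not produced.
Autoinducer-2 is present, so QuvZ is inactive.
With no repressor bound, *rudQ* is transcribed.
So RudQ is produced and active.
Activator RudQ is present, so *ulmP* is transcribed.
→ *ulmP* is ON in A.
Condition B:
Indole is present, so ElnV is active.
Homoserine is present, so CilK is inactive.
Required activator CilK is absent, so *fenD* is not transcribed.
So FenD is not produced.
ppGpp is absent, so HolG is active.
Fumarate is absent, so DulB is active.
With repressor HolG bound, *lomT* is not transcribed.
So LomT is not produced.
Autoinducer-2 is present, so QuvZ is inactive.
With no repressor bound, *rudQ* is transcribed.
So RudQ is produced and active.
Activator RudQ is present, so *ulmP* is transcribed.
→ *ulmP* is ON in B.

both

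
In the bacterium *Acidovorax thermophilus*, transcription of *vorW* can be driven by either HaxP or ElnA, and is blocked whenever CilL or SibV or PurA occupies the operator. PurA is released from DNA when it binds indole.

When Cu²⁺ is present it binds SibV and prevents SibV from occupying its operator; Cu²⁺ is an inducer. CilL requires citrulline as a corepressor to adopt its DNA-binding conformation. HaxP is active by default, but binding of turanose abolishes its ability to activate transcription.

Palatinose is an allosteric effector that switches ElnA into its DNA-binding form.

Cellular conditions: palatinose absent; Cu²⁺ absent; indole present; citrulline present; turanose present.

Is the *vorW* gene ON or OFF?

OFF

Turanose is present, so HaxP is inactive.
Palatinose is absent, so ElnA is inactive.
Citrulline is present, so CilL is active.
Cu²⁺ is absent, so SibV is active.
Indole is present, so PurA is inactive.
With repressor CilL bound, *vorW* is not transcribed.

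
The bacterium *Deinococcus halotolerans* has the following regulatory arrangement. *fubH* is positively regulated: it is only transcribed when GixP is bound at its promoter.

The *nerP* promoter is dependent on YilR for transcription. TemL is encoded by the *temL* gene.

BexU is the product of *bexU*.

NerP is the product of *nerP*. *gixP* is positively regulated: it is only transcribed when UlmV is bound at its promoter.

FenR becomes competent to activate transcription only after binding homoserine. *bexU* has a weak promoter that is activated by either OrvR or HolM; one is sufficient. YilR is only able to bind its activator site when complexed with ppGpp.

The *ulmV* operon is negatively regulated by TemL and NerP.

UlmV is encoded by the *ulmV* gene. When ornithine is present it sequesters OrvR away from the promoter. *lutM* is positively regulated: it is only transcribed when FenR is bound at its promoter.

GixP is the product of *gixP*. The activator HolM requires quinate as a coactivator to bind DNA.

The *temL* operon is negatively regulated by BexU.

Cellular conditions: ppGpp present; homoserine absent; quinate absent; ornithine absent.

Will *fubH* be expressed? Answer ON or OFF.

OFF

Ornithine is absent, so OrvR is active.
Quinate is absent, so HolM is inactive.
Activator OrvR is present, so *bexU* is transcribed.
So BexU is produced and active.
With repressor BexU bound, *temL* is not transcribed.
So TemL is not produced.
ppGpp is present, so YilR is active.
No repressor is bound and YilR is active, so *nerP* is transcribed.
So NerP is produced and active.
With repressor NerP bound, *ulmV* is not transcribed.
So UlmV is not produced.
Required activator UlmV is absent, so *gixP* is not transcribed.
So GixP is not produced.
Required activator GixP is absent, so *fubH* is not transcribed.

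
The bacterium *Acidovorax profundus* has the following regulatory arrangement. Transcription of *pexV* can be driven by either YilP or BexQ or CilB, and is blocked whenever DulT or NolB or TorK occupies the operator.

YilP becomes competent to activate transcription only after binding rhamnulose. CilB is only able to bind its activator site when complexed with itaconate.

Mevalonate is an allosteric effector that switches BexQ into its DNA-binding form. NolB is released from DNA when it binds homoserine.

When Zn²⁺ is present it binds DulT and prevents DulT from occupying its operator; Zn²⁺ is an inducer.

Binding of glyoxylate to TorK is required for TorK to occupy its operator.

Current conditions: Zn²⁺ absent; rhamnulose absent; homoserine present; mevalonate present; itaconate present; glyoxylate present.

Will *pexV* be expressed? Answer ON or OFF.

OFF

Zn²⁺ is absent, so DulT is active.
Rhamnulose is absent, so YilP is inactive.
Mevalonate is present, so BexQ is active.
Itaconate is present, so CilB is active.
Homoserine is present, so NolB is inactive.
Glyoxylate is present, so TorK is active.
With repressor DulT bound, *pexV* is not transcribed.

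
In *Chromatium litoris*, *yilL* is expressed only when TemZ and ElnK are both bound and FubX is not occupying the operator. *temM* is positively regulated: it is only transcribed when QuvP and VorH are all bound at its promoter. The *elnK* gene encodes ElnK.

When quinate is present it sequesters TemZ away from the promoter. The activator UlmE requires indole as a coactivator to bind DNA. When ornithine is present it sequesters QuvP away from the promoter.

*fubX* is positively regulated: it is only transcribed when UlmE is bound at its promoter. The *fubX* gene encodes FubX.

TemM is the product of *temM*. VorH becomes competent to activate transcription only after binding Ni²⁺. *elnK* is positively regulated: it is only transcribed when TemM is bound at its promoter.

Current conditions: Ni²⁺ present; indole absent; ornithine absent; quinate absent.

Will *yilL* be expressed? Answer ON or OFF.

Indole is absent, so UlmE is inactive.
Required activator UlmE is absent, so *fubX* is not transcribed.
So FubX is not produced.
Quinate is absent, so TemZ is active.
Ornithine is absent, so QuvP is active.
Ni²⁺ is present, so VorH is active.
No repressor is bound and QuvP and VorH are active, so *temM* is transcribed.
So TemM is produced and active.
No repressor is bound and TemM is active, so *elnK* is transcribed.
So ElnK is produced and active.
No repressor is bound and TemZ and ElnK are active, so *yilL* is transcribed.

ON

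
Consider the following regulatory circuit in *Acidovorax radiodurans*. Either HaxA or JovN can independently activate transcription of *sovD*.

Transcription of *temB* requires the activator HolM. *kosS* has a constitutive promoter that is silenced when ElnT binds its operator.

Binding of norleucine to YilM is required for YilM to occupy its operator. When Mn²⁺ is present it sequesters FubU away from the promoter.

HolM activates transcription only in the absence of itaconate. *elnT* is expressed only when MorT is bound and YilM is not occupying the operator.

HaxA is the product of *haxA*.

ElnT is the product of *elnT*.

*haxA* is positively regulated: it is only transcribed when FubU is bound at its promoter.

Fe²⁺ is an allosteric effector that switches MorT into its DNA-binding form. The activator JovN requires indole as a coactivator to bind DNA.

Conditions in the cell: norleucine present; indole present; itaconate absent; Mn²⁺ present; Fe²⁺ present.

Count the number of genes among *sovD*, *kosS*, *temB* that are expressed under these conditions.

Mn²⁺ is present, so FubU is inactive.
Required activator FubU is absent, so *haxA* is not transcribed.
So HaxA is not produced.
Indole is present, so JovN is active.
Activator JovN is present, so *sovD* is transcribed.
→ *sovD* is ON.
Norleucine is present, so YilM is active.
Fe²⁺ is present, so MorT is active.
With repressor YilM bound, *elnT* is not transcribed.
So ElnT is not produced.
With no repressor bound, *kosS* is transcribed.
→ *kosS* is ON.
Itaconate is absent, so HolM is active.
No repressor is bound and HolM is active, so *temB* is transcribed.
→ *temB* is ON.
3 of the 3 genes are transcribed.

3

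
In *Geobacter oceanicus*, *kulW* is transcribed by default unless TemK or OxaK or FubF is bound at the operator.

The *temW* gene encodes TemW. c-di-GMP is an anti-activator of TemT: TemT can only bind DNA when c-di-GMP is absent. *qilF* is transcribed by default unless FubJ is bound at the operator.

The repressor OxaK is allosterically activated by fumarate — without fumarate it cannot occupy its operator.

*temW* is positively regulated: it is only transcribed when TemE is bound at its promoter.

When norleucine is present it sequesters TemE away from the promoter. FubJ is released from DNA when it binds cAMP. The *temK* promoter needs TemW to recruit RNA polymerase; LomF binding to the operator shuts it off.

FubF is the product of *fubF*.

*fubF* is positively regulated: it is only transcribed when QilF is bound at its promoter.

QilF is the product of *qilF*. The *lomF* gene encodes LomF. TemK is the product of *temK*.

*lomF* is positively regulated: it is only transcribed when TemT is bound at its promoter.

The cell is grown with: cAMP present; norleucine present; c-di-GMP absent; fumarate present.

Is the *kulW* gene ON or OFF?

OFF

Norleucine is present, so TemE is inactive.
Required activator TemE is absent, so *temW* is not transcribed.
So TemW is not produced.
c-di-GMP is absent, so TemT is active.
No repressor is bound and TemT is active, so *lomF* is transcribed.
So LomF is produced and active.
With repressor LomF bound, *temK* is not transcribed.
So TemK is not produced.
Fumarate is present, so OxaK is active.
cAMP is present, so FubJ is inactive.
With no repressor bound, *qilF* is transcribed.
So QilF is produced and active.
No repressor is bound and QilF is active, so *fubF* is transcribed.
So FubF is produced and active.
With repressor OxaK bound, *kulW* is not transcribed.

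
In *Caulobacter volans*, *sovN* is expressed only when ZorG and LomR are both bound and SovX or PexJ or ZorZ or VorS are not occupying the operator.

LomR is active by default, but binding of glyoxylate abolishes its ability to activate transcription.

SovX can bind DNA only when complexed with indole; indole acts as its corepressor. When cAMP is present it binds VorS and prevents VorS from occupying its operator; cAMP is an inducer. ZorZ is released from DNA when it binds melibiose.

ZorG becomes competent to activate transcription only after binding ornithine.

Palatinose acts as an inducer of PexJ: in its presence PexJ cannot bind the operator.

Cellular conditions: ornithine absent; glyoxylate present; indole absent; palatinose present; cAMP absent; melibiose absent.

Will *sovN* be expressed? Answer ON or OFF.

OFF

Ornithine is absent, so ZorG is inactive.
Indole is absent, so SovX is inactive.
Glyoxylate is present, so LomR is inactive.
Palatinose is present, so PexJ is inactive.
Melibiose is absent, so ZorZ is active.
cAMP is absent, so VorS is active.
With repressor ZorZ bound, *sovN* is not transcribed.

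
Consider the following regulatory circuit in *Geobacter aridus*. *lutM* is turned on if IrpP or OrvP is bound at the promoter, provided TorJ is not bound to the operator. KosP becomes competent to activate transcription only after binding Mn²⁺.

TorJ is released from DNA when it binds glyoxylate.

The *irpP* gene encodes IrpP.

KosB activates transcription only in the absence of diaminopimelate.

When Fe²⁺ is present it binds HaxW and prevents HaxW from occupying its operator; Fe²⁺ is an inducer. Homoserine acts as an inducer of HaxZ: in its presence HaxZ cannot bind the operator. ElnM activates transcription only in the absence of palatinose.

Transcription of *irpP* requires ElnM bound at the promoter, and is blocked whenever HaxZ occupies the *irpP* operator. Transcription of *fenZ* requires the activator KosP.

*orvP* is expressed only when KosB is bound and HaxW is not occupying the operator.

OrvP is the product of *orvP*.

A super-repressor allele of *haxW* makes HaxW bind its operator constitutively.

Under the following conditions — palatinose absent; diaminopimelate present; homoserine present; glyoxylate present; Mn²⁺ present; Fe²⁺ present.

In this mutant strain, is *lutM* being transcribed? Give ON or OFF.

Palatinose is absent, so ElnM is active.
Homoserine is present, so HaxZ is inactive.
No repressor is bound and ElnM is active, so *irpP* is transcribed.
So IrpP is produced and active.
Glyoxylate is present, so TorJ is inactive.
Diaminopimelate is present, so KosB is inactive.
HaxW is constitutively active in this strain.
With repressor HaxW bound, *orvP* is not transcribed.
So OrvP is not produced.
Activator IrpP is present, so *lutM* is transcribed.

ON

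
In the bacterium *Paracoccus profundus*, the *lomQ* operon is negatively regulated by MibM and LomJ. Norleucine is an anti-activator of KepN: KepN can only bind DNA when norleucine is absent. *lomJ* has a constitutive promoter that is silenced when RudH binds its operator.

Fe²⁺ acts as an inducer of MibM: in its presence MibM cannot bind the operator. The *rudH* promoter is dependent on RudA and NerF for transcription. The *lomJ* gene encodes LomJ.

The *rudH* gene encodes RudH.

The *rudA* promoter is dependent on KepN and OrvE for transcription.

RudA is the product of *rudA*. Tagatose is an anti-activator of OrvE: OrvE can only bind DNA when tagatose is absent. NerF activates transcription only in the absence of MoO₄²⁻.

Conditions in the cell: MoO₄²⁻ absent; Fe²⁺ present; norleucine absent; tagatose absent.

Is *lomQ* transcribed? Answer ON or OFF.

ON

Fe²⁺ is present, so MibM is inactive.
Norleucine is absent, so KepN is active.
Tagatose is absent, so OrvE is active.
No repressor is bound and KepN and OrvE are active, so *rudA* is transcribed.
So RudA is produced and active.
MoO₄²⁻ is absent, so NerF is active.
No repressor is bound and RudA and NerF are active, so *rudH* is transcribed.
So RudH is produced and active.
With repressor RudH bound, *lomJ* is not transcribed.
So LomJ is not produced.
With no repressor bound, *lomQ* is transcribed.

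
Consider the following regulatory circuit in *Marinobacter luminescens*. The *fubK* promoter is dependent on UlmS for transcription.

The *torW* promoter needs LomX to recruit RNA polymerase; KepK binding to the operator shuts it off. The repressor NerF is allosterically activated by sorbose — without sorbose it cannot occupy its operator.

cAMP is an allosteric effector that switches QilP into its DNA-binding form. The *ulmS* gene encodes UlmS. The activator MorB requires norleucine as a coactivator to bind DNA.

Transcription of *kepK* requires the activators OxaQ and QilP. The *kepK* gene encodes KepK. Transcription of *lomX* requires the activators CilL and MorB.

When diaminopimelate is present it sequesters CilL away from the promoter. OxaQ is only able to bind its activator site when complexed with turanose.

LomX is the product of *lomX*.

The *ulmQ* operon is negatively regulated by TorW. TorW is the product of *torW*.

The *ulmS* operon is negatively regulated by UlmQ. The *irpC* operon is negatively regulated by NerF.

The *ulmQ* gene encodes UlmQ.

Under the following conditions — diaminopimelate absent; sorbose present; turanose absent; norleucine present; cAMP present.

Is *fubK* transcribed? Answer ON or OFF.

Diaminopimelate is absent, so CilL is active.
Norleucine is present, so MorB is active.
No repressor is bound and CilL and MorB are active, so *lomX* is transcribed.
So LomX is produced and active.
Turanose is absent, so OxaQ is inactive.
cAMP is present, so QilP is active.
Required activator OxaQ is absent, so *kepK* is not transcribed.
So KepK is not produced.
No repressor is bound and LomX is active, so *torW* is transcribed.
So TorW is produced and active.
With repressor TorW bound, *ulmQ* is not transcribed.
So UlmQ is not produced.
With no repressor bound, *ulmS* is transcribed.
So UlmS is produced and active.
No repressor is bound and UlmS is active, so *fubK* is transcribed.

ON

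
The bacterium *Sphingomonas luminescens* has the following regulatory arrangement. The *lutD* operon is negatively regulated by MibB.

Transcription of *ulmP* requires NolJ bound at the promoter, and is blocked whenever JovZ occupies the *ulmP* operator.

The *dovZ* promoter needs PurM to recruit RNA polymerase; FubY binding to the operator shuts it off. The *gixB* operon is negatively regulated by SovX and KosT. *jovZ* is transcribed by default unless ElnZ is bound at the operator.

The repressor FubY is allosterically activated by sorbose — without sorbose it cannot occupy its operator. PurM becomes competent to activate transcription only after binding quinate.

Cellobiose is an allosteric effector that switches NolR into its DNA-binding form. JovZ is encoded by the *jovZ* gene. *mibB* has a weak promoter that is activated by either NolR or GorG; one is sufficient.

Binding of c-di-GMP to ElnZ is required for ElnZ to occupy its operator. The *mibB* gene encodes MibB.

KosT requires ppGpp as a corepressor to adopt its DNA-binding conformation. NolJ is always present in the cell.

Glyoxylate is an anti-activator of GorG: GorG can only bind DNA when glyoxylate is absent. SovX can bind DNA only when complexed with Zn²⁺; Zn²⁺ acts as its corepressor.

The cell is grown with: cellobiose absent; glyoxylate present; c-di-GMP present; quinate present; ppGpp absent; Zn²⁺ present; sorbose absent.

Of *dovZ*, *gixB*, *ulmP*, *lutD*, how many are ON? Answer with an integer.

3

Sorbose is absent, so FubY is inactive.
Quinate is present, so PurM is active.
No repressor is bound and PurM is active, so *dovZ* is transcribed.
→ *dovZ* is ON.
Zn²⁺ is present, so SovX is active.
ppGpp is absent, so KosT is inactive.
With repressor SovX bound, *gixB* is not transcribed.
→ *gixB* is OFF.
c-di-GMP is present, so ElnZ is active.
With repressor ElnZ bound, *jovZ* is not transcribed.
So JovZ is not produced.
NolJ is produced constitutively and is active.
No repressor is bound and NolJ is active, so *ulmP* is transcribed.
→ *ulmP* is ON.
Cellobiose is absent, so NolR is inactive.
Glyoxylate is present, so GorG is inactive.
No activator is available at the *mibB* promoter, so *mibB* is not transcribed.
So MibB is not produced.
With no repressor bound, *lutD* is transcribed.
→ *lutD* is ON.
3 of the 4 genes are transcribed.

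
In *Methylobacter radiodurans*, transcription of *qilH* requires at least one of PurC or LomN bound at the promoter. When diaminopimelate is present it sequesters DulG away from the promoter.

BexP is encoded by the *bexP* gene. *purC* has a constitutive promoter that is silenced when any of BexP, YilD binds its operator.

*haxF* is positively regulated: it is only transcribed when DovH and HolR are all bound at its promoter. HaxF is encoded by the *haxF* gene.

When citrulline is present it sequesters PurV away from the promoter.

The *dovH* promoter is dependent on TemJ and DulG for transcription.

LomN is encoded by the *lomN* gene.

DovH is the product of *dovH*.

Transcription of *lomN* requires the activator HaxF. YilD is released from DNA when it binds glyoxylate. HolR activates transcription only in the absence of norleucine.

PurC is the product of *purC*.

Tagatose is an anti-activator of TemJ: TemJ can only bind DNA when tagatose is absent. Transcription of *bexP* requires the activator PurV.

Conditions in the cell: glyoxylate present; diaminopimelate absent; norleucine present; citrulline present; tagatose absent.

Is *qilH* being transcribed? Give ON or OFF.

Citrulline is present, so PurV is inactive.
Required activator PurV is absent, so *bexP* is not transcribed.
So BexP is not produced.
Glyoxylate is present, so YilD is inactive.
With no repressor bound, *purC* is transcribed.
So PurC is produced and active.
Tagatose is absent, so TemJ is active.
Diaminopimelate is absent, so DulG is active.
No repressor is bound and TemJ and DulG are active, so *dovH* is transcribed.
So DovH is produced and active.
Norleucine is present, so HolR is inactive.
Required activator HolR is absent, so *haxF* is not transcribed.
So HaxF is not produced.
Required activator HaxF is absent, so *lomN* is not transcribed.
So LomN is not produced.
Activator PurC is present, so *qilH* is transcribed.

ON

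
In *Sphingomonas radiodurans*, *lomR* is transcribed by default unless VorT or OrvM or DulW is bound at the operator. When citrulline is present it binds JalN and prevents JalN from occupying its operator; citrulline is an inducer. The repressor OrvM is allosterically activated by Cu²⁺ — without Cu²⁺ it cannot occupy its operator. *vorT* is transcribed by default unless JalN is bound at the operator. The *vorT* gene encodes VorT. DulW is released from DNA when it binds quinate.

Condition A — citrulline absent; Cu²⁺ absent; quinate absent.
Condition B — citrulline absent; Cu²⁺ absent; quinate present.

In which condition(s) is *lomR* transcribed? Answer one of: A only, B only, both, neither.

Condition A:
Citrulline is absent, so JalN is active.
With repressor JalN bound, *vorT* is not transcribed.
So VorT is not produced.
Cu²⁺ is absent, so OrvM is inactive.
Quinate is absent, so DulW is active.
With repressor DulW bound, *lomR* is not transcribed.
→ *lomR* is OFF in A.
Condition B:
Citrulline is absent, so JalN is active.
With repressor JalN bound, *vorT* is not transcribed.
So VorT is not produced.
Cu²⁺ is absent, so OrvM is inactive.
Quinate is present, so DulW is inactive.
With no repressor bound, *lomR* is transcribed.
→ *lomR* is ON in B.

B only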